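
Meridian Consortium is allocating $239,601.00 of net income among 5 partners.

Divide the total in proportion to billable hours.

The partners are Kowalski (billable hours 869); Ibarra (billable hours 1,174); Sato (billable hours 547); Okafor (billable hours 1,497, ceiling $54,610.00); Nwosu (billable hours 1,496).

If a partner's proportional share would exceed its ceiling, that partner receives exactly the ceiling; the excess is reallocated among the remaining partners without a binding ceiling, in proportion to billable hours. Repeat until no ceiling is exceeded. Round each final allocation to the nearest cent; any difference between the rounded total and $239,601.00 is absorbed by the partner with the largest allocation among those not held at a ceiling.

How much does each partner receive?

Kowalski: $39,343.41 | Ibarra: $53,152.09 | Sato: $24,765.07 | Okafor: $54,610.00 | Nwosu: $67,730.43

Combined billable hours = 5,583.
Proportional shares (ignoring caps): Kowalski 37,294.1553; Ibarra 50,383.5884; Sato 23,475.1472; Okafor 64,245.5126; Nwosu 64,202.5965.
Held at cap: Okafor ($54,610.00); residual $184,991.00 reallocated over remaining billable hours 4,086.
Redistributed shares: Kowalski 39,343.4114 → $39,343.41; Ibarra 53,152.0886 → $53,152.09; Sato 24,765.0702 → $24,765.07; Nwosu 67,730.4298 → $67,730.43.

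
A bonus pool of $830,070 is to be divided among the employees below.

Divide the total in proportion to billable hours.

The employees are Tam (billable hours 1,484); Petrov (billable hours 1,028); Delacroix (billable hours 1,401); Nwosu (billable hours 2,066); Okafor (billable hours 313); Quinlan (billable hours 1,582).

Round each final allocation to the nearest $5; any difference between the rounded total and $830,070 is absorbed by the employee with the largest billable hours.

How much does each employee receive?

Tam: $156,440 | Petrov: $108,370 | Delacroix: $147,690 | Nwosu: $217,800 | Okafor: $32,995 | Quinlan: $166,775

Combined billable hours = 7,874.
Proportional shares: Tam 1,484/7,874 × $830,070 = 156,441.95; Petrov 1,028/7,874 × $830,070 = 108,370.84; Delacroix 1,401/7,874 × $830,070 = 147,692.16; Nwosu 2,066/7,874 × $830,070 = 217,795.86; Okafor 313/7,874 × $830,070 = 32,996.18; Quinlan 1,582/7,874 × $830,070 = 166,773.02.
Rounded to nearest $5: Tam $156,440; Petrov $108,370; Delacroix $147,690; Nwosu $217,795; Okafor $32,995; Quinlan $166,775. Sum = $830,065.
Difference $830,070 − $830,065 = +$5 applied to largest billable hours (Nwosu): Nwosu becomes $217,800.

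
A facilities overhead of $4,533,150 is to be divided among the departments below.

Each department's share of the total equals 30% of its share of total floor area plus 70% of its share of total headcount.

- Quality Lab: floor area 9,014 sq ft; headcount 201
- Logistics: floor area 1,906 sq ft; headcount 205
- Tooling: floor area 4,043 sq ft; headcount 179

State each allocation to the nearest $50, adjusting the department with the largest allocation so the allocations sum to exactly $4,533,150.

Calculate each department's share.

Totals — floor area 14,963, headcount 585.
Composite weights (30% floor area + 70% headcount): Quality Lab 0.4212; Logistics 0.2835; Tooling 0.2952.
Proportional shares: Quality Lab 1,909,537.81; Logistics 1,285,208.80; Tooling 1,338,403.39.
Rounded to nearest $50: Quality Lab $1,909,550; Logistics $1,285,200; Tooling $1,338,400. Sum = $4,533,150.
No rounding difference to absorb.

Quality Lab: $1,909,550; Logistics: $1,285,200; Tooling: $1,338,400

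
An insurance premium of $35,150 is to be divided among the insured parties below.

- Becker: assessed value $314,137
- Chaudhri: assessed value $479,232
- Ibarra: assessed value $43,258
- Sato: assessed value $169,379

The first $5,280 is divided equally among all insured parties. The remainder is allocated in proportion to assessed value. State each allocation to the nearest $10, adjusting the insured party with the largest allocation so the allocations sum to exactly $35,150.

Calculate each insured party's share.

Becker: $10,650 · Chaudhri: $15,550 · Ibarra: $2,600 · Sato: $6,350

Equal tier: $5,280 ÷ 4 = $1,320 apiece.
Remainder $29,870 by assessed value (total 1,006,006): Becker 9,327.25 → $9,330; Chaudhri 14,229.20 → $14,230; Ibarra 1,284.40 → $1,280; Sato 5,029.15 → $5,030.
Totals: Becker $1,320 + $9,330 = $10,650; Chaudhri $1,320 + $14,230 = $15,550; Ibarra $1,320 + $1,280 = $2,600; Sato $1,320 + $5,030 = $6,350.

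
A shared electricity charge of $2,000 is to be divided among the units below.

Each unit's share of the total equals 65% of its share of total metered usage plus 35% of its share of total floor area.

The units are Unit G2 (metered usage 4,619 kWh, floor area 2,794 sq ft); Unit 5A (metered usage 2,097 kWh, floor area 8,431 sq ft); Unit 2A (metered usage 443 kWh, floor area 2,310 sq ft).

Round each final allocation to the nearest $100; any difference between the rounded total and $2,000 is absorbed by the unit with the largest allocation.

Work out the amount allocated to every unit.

Metered usage total 7,159; floor area total 13,535.
Composite weights (65% metered usage + 35% floor area): Unit G2 0.4916; Unit 5A 0.4084; Unit 2A 0.1000.
Unrounded shares: Unit G2 983.26; Unit 5A 816.83; Unit 2A 199.91.
After rounding ($100): Unit G2 $1,000; Unit 5A $800; Unit 2A $200. Sum = $2,000.
No rounding difference to absorb.

Unit G2: $1,000 · Unit 5A: $800 · Unit 2A: $200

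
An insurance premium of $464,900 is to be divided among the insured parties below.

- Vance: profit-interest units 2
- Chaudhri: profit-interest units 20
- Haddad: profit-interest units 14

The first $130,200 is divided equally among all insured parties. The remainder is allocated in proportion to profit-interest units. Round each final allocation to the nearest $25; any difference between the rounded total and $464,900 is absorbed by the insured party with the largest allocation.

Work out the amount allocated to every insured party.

First tranche $130,200 split equally: $43,400 each.
Remainder $334,700 by profit-interest units (total 36): Vance 18,594.44 → $18,600; Chaudhri 185,944.44 → $185,950; Haddad 130,161.11 → $130,150.
Totals: Vance $43,400 + $18,600 = $62,000; Chaudhri $43,400 + $185,950 = $229,350; Haddad $43,400 + $130,150 = $173,550.

Vance: $62,000 · Chaudhri: $229,350 · Haddad: $173,550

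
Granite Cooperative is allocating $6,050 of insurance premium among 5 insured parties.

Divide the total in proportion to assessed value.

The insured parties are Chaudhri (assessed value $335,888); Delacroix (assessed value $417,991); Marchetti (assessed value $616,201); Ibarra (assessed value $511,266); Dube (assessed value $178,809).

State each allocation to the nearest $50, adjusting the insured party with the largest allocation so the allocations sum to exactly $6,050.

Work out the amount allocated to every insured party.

Chaudhri: $1,000; Delacroix: $1,250; Marchetti: $1,750; Ibarra: $1,500; Dube: $550

Assessed value total: 2,060,155.
Raw shares: Chaudhri 335,888/2,060,155 × $6,050 = 986.39; Delacroix 417,991/2,060,155 × $6,050 = 1,227.50; Marchetti 616,201/2,060,155 × $6,050 = 1,809.58; Ibarra 511,266/2,060,155 × $6,050 = 1,501.42; Dube 178,809/2,060,155 × $6,050 = 525.10.
At nearest $50: Chaudhri $1,000; Delacroix $1,250; Marchetti $1,800; Ibarra $1,500; Dube $550. Sum = $6,100.
Difference $6,050 − $6,100 = −$50 applied to largest allocation (Marchetti): Marchetti becomes $1,750.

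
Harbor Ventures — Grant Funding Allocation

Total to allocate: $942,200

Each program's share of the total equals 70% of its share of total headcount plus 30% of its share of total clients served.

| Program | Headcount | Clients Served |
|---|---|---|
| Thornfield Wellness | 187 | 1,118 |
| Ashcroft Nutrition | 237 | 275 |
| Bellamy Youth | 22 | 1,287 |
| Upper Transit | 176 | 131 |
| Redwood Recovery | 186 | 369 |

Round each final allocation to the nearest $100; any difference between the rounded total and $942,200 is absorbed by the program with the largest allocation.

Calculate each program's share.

Thornfield Wellness: $252,000 · Ashcroft Nutrition: $217,900 · Bellamy Youth: $132,400 · Upper Transit: $155,300 · Redwood Recovery: $184,600

Headcount total 808; clients served total 3,180.
Combined weights (70% headcount + 30% clients served): Thornfield Wellness 0.2675; Ashcroft Nutrition 0.2313; Bellamy Youth 0.1405; Upper Transit 0.1648; Redwood Recovery 0.1959.
Unrounded shares: Thornfield Wellness 252,016.50; Ashcroft Nutrition 217,898.05; Bellamy Youth 132,355.07; Upper Transit 155,306.35; Redwood Recovery 184,624.03.
At nearest $100: Thornfield Wellness $252,000; Ashcroft Nutrition $217,900; Bellamy Youth $132,400; Upper Transit $155,300; Redwood Recovery $184,600. Sum = $942,200.
No rounding difference to absorb.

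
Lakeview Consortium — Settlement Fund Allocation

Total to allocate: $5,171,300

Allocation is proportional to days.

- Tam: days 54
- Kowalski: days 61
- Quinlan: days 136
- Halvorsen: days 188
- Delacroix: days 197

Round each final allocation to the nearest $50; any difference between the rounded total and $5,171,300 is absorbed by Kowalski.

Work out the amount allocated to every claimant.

Tam: $439,050; Kowalski: $496,050; Quinlan: $1,105,800; Halvorsen: $1,528,600; Delacroix: $1,601,800

Combined days = 636.
Unrounded shares: Tam 54/636 × $5,171,300 = 439,072.64; Kowalski 61/636 × $5,171,300 = 495,989.47; Quinlan 136/636 × $5,171,300 = 1,105,812.58; Halvorsen 188/636 × $5,171,300 = 1,528,623.27; Delacroix 197/636 × $5,171,300 = 1,601,802.04.
After rounding ($50): Tam $439,050; Kowalski $496,000; Quinlan $1,105,800; Halvorsen $1,528,600; Delacroix $1,601,800. Sum = $5,171,250.
Difference $5,171,300 − $5,171,250 = +$50 applied to Kowalski: Kowalski becomes $496,050.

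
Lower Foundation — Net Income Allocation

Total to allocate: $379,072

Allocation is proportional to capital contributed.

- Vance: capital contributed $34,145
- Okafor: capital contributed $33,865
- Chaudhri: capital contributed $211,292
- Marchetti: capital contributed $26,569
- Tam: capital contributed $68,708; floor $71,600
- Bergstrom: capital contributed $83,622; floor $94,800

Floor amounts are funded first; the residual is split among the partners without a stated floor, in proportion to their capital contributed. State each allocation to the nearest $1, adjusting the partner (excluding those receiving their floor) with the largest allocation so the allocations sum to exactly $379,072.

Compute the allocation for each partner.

Guaranteed amounts: Tam $71,600; Bergstrom $94,800. Balance $212,672.
Balance split over remaining capital contributed 305,871: Vance 23,741.01 → $23,741; Okafor 23,546.32 → $23,546; Chaudhri 146,911.25 → $146,911; Marchetti 18,473.42 → $18,473.
Rounding difference +$1 applied to Chaudhri → $146,912.

Vance: $23,741; Okafor: $23,546; Chaudhri: $146,912; Marchetti: $18,473; Tam: $71,600; Bergstrom: $94,800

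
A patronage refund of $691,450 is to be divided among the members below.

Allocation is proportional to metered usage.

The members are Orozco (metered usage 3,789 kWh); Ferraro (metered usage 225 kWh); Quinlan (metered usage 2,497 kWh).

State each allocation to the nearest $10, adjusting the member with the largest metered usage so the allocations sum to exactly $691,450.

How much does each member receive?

Orozco: $402,390 | Ferraro: $23,890 | Quinlan: $265,170

Combined metered usage = 6,511.
Proportional shares: Orozco 3,789/6,511 × $691,450 = 402,381.21; Ferraro 225/6,511 × $691,450 = 23,894.37; Quinlan 2,497/6,511 × $691,450 = 265,174.42.
Rounded to nearest $10: Orozco $402,380; Ferraro $23,890; Quinlan $265,170. Sum = $691,440.
Difference $691,450 − $691,440 = +$10 applied to largest metered usage (Orozco): Orozco becomes $402,390.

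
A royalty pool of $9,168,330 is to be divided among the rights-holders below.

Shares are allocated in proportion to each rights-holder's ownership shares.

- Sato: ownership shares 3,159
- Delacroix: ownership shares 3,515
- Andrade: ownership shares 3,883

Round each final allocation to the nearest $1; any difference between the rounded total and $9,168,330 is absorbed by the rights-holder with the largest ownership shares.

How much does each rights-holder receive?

Sato: $2,743,464 · Delacroix: $3,052,636 · Andrade: $3,372,230

Combined ownership shares = 10,557.
Pro-rata amounts: Sato 3,159/10,557 × $9,168,330 = 2,743,464.48; Delacroix 3,515/10,557 × $9,168,330 = 3,052,636.16; Andrade 3,883/10,557 × $9,168,330 = 3,372,229.36.
At nearest $1: Sato $2,743,464; Delacroix $3,052,636; Andrade $3,372,229. Sum = $9,168,329.
Difference $9,168,330 − $9,168,329 = +$1 applied to largest ownership shares (Andrade): Andrade becomes $3,372,230.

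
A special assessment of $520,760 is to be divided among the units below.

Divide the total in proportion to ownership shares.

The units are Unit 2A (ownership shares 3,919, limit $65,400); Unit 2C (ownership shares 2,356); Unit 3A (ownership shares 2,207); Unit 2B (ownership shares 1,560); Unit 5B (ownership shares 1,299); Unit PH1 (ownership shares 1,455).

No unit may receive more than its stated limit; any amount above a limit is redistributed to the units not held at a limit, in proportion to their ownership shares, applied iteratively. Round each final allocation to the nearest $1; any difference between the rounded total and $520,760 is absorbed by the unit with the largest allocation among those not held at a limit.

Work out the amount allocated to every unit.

Unit 2A: $65,400 | Unit 2C: $120,854 | Unit 3A: $113,212 | Unit 2B: $80,023 | Unit 5B: $66,634 | Unit PH1: $74,637

Ownership shares total: 12,796.
Unconstrained shares: Unit 2A 159,491.91; Unit 2C 95,882.35; Unit 3A 89,818.48; Unit 2B 63,487.46; Unit 5B 52,865.52; Unit PH1 59,214.27.
Held at cap: Unit 2A ($65,400); remaining pool $455,360 reallocated over remaining ownership shares 8,877.
Redistributed shares: Unit 2C 120,854.81 → $120,855; Unit 3A 113,211.62 → $113,212; Unit 2B 80,022.71 → $80,023; Unit 5B 66,634.30 → $66,634; Unit PH1 74,636.57 → $74,637.
Rounding difference −$1 applied to Unit 2C → $120,854.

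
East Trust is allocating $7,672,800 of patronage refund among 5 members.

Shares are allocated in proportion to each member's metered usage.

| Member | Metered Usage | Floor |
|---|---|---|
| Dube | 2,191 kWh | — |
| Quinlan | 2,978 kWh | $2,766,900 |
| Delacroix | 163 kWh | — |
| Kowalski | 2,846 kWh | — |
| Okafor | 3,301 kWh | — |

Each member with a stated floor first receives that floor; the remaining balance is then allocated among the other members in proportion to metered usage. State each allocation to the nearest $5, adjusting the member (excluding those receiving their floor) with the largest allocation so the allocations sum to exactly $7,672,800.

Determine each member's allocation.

Dube: $1,264,420; Quinlan: $2,766,900; Delacroix: $94,065; Kowalski: $1,642,420; Okafor: $1,904,995

Fund the minimums — Quinlan $2,766,900. Balance $4,905,900.
Balance split over remaining metered usage 8,501: Dube 1,264,419.12 → $1,264,420; Delacroix 94,066.78 → $94,065; Kowalski 1,642,417.53 → $1,642,420; Okafor 1,904,996.58 → $1,904,995.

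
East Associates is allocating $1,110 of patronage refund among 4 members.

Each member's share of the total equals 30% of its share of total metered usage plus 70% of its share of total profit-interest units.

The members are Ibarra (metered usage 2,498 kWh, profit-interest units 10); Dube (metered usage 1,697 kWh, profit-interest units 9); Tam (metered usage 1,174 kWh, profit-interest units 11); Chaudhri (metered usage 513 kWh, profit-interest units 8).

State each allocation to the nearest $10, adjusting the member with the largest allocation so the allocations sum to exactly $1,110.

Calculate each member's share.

Ibarra: $350 | Dube: $280 | Tam: $290 | Chaudhri: $190

Totals — metered usage 5,882, profit-interest units 38.
Blended shares (30% metered usage + 70% profit-interest units): Ibarra 0.3116; Dube 0.2523; Tam 0.2625; Chaudhri 0.1735.
Raw shares: Ibarra 345.89; Dube 280.10; Tam 291.39; Chaudhri 192.62.
After rounding ($10): Ibarra $350; Dube $280; Tam $290; Chaudhri $190. Sum = $1,110.
No rounding difference to absorb.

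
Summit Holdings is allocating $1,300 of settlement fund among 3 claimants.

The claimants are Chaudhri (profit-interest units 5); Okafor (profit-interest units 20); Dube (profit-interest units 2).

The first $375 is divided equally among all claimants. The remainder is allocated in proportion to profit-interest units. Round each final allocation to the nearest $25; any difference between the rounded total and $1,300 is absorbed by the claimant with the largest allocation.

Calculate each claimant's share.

Chaudhri: $300 | Okafor: $800 | Dube: $200

$375 shared equally gives $125 per claimant.
Remainder $925 by profit-interest units (total 27): Chaudhri 171.30 → $175; Okafor 685.19 → $675; Dube 68.52 → $75.
Totals: Chaudhri $125 + $175 = $300; Okafor $125 + $675 = $800; Dube $125 + $75 = $200.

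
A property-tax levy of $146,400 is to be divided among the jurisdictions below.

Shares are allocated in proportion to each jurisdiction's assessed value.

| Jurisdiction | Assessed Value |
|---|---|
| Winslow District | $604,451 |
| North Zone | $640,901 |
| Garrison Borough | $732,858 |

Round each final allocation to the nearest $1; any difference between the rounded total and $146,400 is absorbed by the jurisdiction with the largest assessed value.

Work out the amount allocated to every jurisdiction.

Winslow District: $44,733; North Zone: $47,431; Garrison Borough: $54,236

Combined assessed value = 604,451 + 640,901 + 732,858 = 1,978,210.
Unrounded shares: Winslow District 44,733.18; North Zone 47,430.71; Garrison Borough 54,236.11.
Rounded to nearest $1: Winslow District $44,733; North Zone $47,431; Garrison Borough $54,236. Sum = $146,400.
Rounded total matches; no reconciliation needed.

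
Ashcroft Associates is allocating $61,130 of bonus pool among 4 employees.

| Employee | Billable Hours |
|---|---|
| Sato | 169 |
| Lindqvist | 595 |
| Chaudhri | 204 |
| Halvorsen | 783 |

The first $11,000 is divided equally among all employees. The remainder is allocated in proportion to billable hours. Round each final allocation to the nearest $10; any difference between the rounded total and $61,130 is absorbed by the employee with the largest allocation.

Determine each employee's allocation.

Sato: $7,590; Lindqvist: $19,780; Chaudhri: $8,590; Halvorsen: $25,170

First tranche $11,000 split equally: $2,750 each.
Remainder $50,130 by billable hours (total 1,751): Sato 4,838.36 → $4,840; Lindqvist 17,034.47 → $17,030; Chaudhri 5,840.39 → $5,840; Halvorsen 22,416.78 → $22,420.
Totals: Sato $2,750 + $4,840 = $7,590; Lindqvist $2,750 + $17,030 = $19,780; Chaudhri $2,750 + $5,840 = $8,590; Halvorsen $2,750 + $22,420 = $25,170.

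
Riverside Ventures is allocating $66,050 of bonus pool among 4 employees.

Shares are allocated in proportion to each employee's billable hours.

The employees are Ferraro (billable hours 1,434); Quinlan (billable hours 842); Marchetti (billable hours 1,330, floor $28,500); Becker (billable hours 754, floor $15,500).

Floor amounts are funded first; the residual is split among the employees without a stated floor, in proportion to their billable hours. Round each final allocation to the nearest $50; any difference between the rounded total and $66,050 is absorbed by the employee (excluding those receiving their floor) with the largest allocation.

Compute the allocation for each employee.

Guaranteed amounts: Marchetti $28,500; Becker $15,500. Balance $22,050.
Balance split over remaining billable hours 2,276: Ferraro 13,892.66 → $13,900; Quinlan 8,157.34 → $8,150.

Ferraro: $13,900; Quinlan: $8,150; Marchetti: $28,500; Becker: $15,500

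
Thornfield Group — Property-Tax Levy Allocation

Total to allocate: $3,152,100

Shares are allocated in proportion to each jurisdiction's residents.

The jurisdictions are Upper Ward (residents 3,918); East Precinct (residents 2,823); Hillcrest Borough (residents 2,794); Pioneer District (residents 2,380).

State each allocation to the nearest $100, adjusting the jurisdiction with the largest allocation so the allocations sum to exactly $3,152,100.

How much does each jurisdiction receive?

Upper Ward: $1,036,600 | East Precinct: $746,800 | Hillcrest Borough: $739,100 | Pioneer District: $629,600

Sum of residents: 11,915.
Proportional shares: Upper Ward 3,918/11,915 × $3,152,100 = 1,036,502.54; East Precinct 2,823/11,915 × $3,152,100 = 746,821.51; Hillcrest Borough 2,794/11,915 × $3,152,100 = 739,149.59; Pioneer District 2,380/11,915 × $3,152,100 = 629,626.35.
Rounded to nearest $100: Upper Ward $1,036,500; East Precinct $746,800; Hillcrest Borough $739,100; Pioneer District $629,600. Sum = $3,152,000.
Difference $3,152,100 − $3,152,000 = +$100 applied to largest allocation (Upper Ward): Upper Ward becomes $1,036,600.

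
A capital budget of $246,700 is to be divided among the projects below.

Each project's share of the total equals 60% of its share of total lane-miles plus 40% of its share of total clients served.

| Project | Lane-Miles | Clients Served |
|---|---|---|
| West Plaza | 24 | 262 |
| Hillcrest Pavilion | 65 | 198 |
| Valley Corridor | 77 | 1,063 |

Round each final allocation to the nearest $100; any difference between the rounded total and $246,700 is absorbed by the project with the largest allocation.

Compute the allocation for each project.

West Plaza: $38,400 | Hillcrest Pavilion: $70,800 | Valley Corridor: $137,500

Lane-miles total 166; clients served total 1,523.
Combined weights (60% lane-miles + 40% clients served): West Plaza 0.1556; Hillcrest Pavilion 0.2869; Valley Corridor 0.5575.
Unrounded shares: West Plaza 38,376.29; Hillcrest Pavilion 70,788.69; Valley Corridor 137,535.02.
After rounding ($100): West Plaza $38,400; Hillcrest Pavilion $70,800; Valley Corridor $137,500. Sum = $246,700.
Rounded total matches; no reconciliation needed.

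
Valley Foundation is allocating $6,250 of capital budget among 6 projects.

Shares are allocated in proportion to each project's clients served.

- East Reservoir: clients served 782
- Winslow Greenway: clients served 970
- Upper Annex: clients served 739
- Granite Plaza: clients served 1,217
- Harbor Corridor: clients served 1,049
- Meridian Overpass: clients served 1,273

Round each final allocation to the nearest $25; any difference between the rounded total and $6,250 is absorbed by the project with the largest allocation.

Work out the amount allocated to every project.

East Reservoir: $800 | Winslow Greenway: $1,000 | Upper Annex: $775 | Granite Plaza: $1,250 | Harbor Corridor: $1,075 | Meridian Overpass: $1,350

Total clients served = 6,030.
Raw shares: East Reservoir 782/6,030 × $6,250 = 810.53; Winslow Greenway 970/6,030 × $6,250 = 1,005.39; Upper Annex 739/6,030 × $6,250 = 765.96; Granite Plaza 1,217/6,030 × $6,250 = 1,261.40; Harbor Corridor 1,049/6,030 × $6,250 = 1,087.27; Meridian Overpass 1,273/6,030 × $6,250 = 1,319.44.
Rounded to nearest $25: East Reservoir $800; Winslow Greenway $1,000; Upper Annex $775; Granite Plaza $1,250; Harbor Corridor $1,075; Meridian Overpass $1,325. Sum = $6,225.
Difference $6,250 − $6,225 = +$25 applied to largest allocation (Meridian Overpass): Meridian Overpass becomes $1,350.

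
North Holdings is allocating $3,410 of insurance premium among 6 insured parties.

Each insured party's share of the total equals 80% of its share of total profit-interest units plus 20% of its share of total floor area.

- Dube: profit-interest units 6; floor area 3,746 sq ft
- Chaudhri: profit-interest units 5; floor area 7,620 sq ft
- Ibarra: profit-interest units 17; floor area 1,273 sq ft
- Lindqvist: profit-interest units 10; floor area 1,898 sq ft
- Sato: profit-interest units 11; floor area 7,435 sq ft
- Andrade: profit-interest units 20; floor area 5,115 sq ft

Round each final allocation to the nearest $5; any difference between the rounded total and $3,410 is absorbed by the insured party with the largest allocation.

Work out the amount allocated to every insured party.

Dube: $330; Chaudhri: $390; Ibarra: $705; Lindqvist: $445; Sato: $620; Andrade: $920

Profit-interest units total 69; floor area total 27,087.
Blended shares (80% profit-interest units + 20% floor area): Dube 0.0972; Chaudhri 0.1142; Ibarra 0.2065; Lindqvist 0.1300; Sato 0.1824; Andrade 0.2697.
Proportional shares: Dube 331.53; Chaudhri 389.54; Ibarra 704.17; Lindqvist 443.15; Sato 622.10; Andrade 919.51.
At nearest $5: Dube $330; Chaudhri $390; Ibarra $705; Lindqvist $445; Sato $620; Andrade $920. Sum = $3,410.
Sum already equals the total — no adjustment.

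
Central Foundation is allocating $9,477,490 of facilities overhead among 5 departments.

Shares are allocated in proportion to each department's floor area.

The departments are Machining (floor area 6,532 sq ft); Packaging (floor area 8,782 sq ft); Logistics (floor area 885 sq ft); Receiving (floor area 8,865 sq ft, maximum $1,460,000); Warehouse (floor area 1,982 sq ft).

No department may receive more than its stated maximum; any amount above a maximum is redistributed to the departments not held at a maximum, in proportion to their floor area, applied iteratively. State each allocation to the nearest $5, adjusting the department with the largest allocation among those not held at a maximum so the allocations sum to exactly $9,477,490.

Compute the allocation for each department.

Floor area total: 27,046.
Unconstrained shares: Machining 2,288,950.85; Packaging 3,077,398.40; Logistics 310,122.70; Receiving 3,106,483.36; Warehouse 694,534.69.
Cap binds for Receiving ($1,460,000); remaining pool $8,017,490 reallocated over remaining floor area 18,181.
Redistributed shares: Machining 2,880,493.08 → $2,880,495; Packaging 3,872,702.12 → $3,872,700; Logistics 390,268.89 → $390,270; Warehouse 874,025.92 → $874,025.

Machining: $2,880,495 · Packaging: $3,872,700 · Logistics: $390,270 · Receiving: $1,460,000 · Warehouse: $874,025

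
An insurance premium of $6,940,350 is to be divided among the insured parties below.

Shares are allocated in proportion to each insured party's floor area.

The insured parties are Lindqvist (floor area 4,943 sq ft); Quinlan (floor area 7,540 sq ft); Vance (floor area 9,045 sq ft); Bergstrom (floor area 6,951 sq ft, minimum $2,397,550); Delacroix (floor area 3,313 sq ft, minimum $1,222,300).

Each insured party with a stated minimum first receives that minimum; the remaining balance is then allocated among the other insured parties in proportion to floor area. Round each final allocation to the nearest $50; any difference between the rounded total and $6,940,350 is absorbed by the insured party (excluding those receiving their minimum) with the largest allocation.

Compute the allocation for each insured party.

Fund the minimums — Bergstrom $2,397,550; Delacroix $1,222,300. Remaining pool $3,320,500.
Remaining pool split over remaining floor area 21,528: Lindqvist 762,413.21 → $762,400; Quinlan 1,162,977.05 → $1,163,000; Vance 1,395,109.74 → $1,395,100.

Lindqvist: $762,400 · Quinlan: $1,163,000 · Vance: $1,395,100 · Bergstrom: $2,397,550 · Delacroix: $1,222,300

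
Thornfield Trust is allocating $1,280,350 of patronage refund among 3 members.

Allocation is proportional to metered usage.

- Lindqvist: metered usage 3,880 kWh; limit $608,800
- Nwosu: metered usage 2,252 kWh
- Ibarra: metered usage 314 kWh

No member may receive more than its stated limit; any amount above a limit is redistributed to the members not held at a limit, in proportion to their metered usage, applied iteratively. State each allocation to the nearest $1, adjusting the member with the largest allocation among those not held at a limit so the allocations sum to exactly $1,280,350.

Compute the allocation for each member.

Combined metered usage = 6,446.
Proportional shares (ignoring caps): Lindqvist 770,672.98; Nwosu 447,308.13; Ibarra 62,368.90.
Capped: Lindqvist ($608,800); residual $671,550 reallocated over remaining metered usage 2,566.
Redistributed shares: Nwosu 589,372.80 → $589,373; Ibarra 82,177.20 → $82,177.

Lindqvist: $608,800 | Nwosu: $589,373 | Ibarra: $82,177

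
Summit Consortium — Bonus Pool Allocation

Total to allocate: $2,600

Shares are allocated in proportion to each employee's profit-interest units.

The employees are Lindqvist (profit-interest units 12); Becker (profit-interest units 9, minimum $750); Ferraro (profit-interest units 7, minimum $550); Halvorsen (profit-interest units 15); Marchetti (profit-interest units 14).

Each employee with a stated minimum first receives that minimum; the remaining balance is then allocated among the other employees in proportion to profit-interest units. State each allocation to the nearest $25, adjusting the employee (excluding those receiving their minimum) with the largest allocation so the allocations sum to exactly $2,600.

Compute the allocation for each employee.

Minimums first: Becker $750; Ferraro $550. Remaining pool $1,300.
Remaining pool split over remaining profit-interest units 41: Lindqvist 380.49 → $375; Halvorsen 475.61 → $475; Marchetti 443.90 → $450.

Lindqvist: $375 · Becker: $750 · Ferraro: $550 · Halvorsen: $475 · Marchetti: $450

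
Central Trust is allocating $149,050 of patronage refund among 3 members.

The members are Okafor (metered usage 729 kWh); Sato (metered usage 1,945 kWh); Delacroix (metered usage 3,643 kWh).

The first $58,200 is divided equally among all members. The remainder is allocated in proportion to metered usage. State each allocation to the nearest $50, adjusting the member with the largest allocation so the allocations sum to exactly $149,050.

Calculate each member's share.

Equal tier: $58,200 ÷ 3 = $19,400 apiece.
Remainder $90,850 by metered usage (total 6,317): Okafor 10,484.35 → $10,500; Sato 27,972.65 → $27,950; Delacroix 52,393.00 → $52,400.
Totals: Okafor $19,400 + $10,500 = $29,900; Sato $19,400 + $27,950 = $47,350; Delacroix $19,400 + $52,400 = $71,800.

Okafor: $29,900 · Sato: $47,350 · Delacroix: $71,800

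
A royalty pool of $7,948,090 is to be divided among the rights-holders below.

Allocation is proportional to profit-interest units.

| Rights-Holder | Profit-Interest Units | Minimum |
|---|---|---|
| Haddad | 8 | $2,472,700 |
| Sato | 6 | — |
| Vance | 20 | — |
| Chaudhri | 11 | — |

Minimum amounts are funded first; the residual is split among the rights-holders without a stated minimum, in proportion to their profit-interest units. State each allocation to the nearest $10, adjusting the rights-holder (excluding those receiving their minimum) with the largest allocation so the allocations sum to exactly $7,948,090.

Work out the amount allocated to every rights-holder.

Haddad: $2,472,700 | Sato: $887,900 | Vance: $2,959,670 | Chaudhri: $1,627,820

Fund the minimums — Haddad $2,472,700. Residual $5,475,390.
Residual split over remaining profit-interest units 37: Sato 887,901.08 → $887,900; Vance 2,959,670.27 → $2,959,670; Chaudhri 1,627,818.65 → $1,627,820.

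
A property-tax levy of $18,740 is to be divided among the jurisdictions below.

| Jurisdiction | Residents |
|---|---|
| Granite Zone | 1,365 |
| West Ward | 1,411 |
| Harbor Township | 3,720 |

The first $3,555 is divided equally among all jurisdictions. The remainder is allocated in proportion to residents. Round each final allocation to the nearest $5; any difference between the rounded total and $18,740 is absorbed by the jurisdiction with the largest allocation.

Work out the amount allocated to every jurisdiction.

Granite Zone: $4,375; West Ward: $4,485; Harbor Township: $9,880

First tranche $3,555 split equally: $1,185 each.
Remainder $15,185 by residents (total 6,496): Granite Zone 3,190.81 → $3,190; West Ward 3,298.34 → $3,300; Harbor Township 8,695.84 → $8,695.
Totals: Granite Zone $1,185 + $3,190 = $4,375; West Ward $1,185 + $3,300 = $4,485; Harbor Township $1,185 + $8,695 = $9,880.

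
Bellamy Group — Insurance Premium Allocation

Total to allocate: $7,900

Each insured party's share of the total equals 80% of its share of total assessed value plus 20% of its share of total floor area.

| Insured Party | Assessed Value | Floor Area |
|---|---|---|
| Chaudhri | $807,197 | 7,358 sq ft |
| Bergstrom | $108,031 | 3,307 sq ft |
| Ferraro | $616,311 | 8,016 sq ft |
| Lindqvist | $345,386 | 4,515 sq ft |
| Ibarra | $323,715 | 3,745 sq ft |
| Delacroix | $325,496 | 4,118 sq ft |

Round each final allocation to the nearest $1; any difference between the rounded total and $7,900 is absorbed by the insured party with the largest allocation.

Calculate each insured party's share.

Assessed value total 2,526,136; floor area total 31,059.
Composite weights (80% assessed value + 20% floor area): Chaudhri 0.3030; Bergstrom 0.0555; Ferraro 0.2468; Lindqvist 0.1385; Ibarra 0.1266; Delacroix 0.1296.
Raw shares: Chaudhri 2,393.79; Bergstrom 438.51; Ferraro 1,949.70; Lindqvist 1,093.78; Ibarra 1,000.40; Delacroix 1,023.83.
Rounded to nearest $1: Chaudhri $2,394; Bergstrom $439; Ferraro $1,950; Lindqvist $1,094; Ibarra $1,000; Delacroix $1,024. Sum = $7,901.
Difference $7,900 − $7,901 = −$1 applied to largest allocation (Chaudhri): Chaudhri becomes $2,393.

Chaudhri: $2,393 | Bergstrom: $439 | Ferraro: $1,950 | Lindqvist: $1,094 | Ibarra: $1,000 | Delacroix: $1,024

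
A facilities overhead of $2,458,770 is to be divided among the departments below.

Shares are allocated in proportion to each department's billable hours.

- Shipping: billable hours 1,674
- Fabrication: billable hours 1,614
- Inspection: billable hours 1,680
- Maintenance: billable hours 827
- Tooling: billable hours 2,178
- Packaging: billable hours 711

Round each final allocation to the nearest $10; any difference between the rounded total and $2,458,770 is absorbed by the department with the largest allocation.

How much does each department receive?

Shipping: $473,970 · Fabrication: $456,980 · Inspection: $475,670 · Maintenance: $234,160 · Tooling: $616,680 · Packaging: $201,310

Total billable hours = 8,684.
Proportional shares: Shipping 1,674/8,684 × $2,458,770 = 473,972.94; Fabrication 1,614/8,684 × $2,458,770 = 456,984.66; Inspection 1,680/8,684 × $2,458,770 = 475,671.76; Maintenance 827/8,684 × $2,458,770 = 234,155.09; Tooling 2,178/8,684 × $2,458,770 = 616,674.47; Packaging 711/8,684 × $2,458,770 = 201,311.09.
After rounding ($10): Shipping $473,970; Fabrication $456,980; Inspection $475,670; Maintenance $234,160; Tooling $616,670; Packaging $201,310. Sum = $2,458,760.
Difference $2,458,770 − $2,458,760 = +$10 applied to largest allocation (Tooling): Tooling becomes $616,680.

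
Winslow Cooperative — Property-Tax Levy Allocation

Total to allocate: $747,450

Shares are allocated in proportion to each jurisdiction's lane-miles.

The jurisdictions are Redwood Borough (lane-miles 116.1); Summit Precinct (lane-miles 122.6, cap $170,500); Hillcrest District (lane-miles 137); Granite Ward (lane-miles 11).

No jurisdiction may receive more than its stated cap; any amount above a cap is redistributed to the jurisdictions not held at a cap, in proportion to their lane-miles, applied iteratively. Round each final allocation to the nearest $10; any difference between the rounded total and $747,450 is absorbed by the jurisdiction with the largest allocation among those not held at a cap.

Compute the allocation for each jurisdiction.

Redwood Borough: $253,630 | Summit Precinct: $170,500 | Hillcrest District: $299,290 | Granite Ward: $24,030

Combined lane-miles = 386.7.
Pro-rata shares before constraints: Redwood Borough 224,408.96; Summit Precinct 236,972.77; Hillcrest District 264,806.44; Granite Ward 21,261.83.
Cap binds for Summit Precinct ($170,500); balance $576,950 reallocated over remaining lane-miles 264.1.
Shares after redistribution: Redwood Borough 253,630.80 → $253,630; Hillcrest District 299,288.72 → $299,290; Granite Ward 24,030.48 → $24,030.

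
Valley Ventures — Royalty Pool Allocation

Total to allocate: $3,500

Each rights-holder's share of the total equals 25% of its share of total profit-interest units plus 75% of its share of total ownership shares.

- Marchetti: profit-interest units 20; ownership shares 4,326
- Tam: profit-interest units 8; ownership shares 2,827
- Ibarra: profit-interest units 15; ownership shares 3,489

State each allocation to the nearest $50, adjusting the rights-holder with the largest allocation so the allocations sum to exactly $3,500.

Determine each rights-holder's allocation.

Marchetti: $1,500 · Tam: $850 · Ibarra: $1,150

Profit-interest units total 43; ownership shares total 10,642.
Combined weights (25% profit-interest units + 75% ownership shares): Marchetti 0.4212; Tam 0.2457; Ibarra 0.3331.
Unrounded shares: Marchetti 1,474.05; Tam 860.11; Ibarra 1,165.84.
At nearest $50: Marchetti $1,450; Tam $850; Ibarra $1,150. Sum = $3,450.
Difference $3,500 − $3,450 = +$50 applied to largest allocation (Marchetti): Marchetti becomes $1,500.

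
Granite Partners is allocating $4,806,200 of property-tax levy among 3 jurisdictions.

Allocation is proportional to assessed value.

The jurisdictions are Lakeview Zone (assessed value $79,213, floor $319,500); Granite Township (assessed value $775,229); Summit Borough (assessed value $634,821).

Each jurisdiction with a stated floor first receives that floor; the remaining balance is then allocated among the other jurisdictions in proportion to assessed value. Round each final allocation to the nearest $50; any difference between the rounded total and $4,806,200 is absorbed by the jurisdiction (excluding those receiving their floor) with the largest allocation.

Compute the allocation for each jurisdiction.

Minimums first: Lakeview Zone $319,500. Balance $4,486,700.
Balance split over remaining assessed value 1,410,050: Granite Township 2,466,735.19 → $2,466,750; Summit Borough 2,019,964.81 → $2,019,950.

Lakeview Zone: $319,500 | Granite Township: $2,466,750 | Summit Borough: $2,019,950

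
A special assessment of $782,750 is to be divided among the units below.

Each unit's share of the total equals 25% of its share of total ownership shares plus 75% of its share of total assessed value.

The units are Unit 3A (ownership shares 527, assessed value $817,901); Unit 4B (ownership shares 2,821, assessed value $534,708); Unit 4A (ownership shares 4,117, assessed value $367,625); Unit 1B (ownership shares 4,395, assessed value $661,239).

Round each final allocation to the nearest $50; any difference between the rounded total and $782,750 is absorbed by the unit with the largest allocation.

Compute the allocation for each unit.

Unit 3A: $210,300 · Unit 4B: $178,350 · Unit 4A: $158,550 · Unit 1B: $235,550

Ownership shares total 11,860; assessed value total 2,381,473.
Combined weights (25% ownership shares + 75% assessed value): Unit 3A 0.2687; Unit 4B 0.2279; Unit 4A 0.2026; Unit 1B 0.3009.
Raw shares: Unit 3A 210,318.08; Unit 4B 178,358.03; Unit 4A 158,553.73; Unit 1B 235,520.15.
Rounded to nearest $50: Unit 3A $210,300; Unit 4B $178,350; Unit 4A $158,550; Unit 1B $235,500. Sum = $782,700.
Difference $782,750 − $782,700 = +$50 applied to largest allocation (Unit 1B): Unit 1B becomes $235,550.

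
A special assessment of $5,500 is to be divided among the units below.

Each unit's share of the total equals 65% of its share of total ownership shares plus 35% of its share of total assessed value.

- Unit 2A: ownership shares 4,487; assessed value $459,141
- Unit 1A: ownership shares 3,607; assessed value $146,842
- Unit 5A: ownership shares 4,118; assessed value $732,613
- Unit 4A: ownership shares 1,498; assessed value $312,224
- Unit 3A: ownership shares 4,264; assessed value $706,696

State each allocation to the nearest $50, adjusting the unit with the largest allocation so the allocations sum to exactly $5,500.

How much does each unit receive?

Unit 2A: $1,250; Unit 1A: $850; Unit 5A: $1,400; Unit 4A: $550; Unit 3A: $1,450

Ownership shares total 17,974; assessed value total 2,357,516.
Combined weights (65% ownership shares + 35% assessed value): Unit 2A 0.2304; Unit 1A 0.1522; Unit 5A 0.2577; Unit 4A 0.1005; Unit 3A 0.2591.
Proportional shares: Unit 2A 1,267.36; Unit 1A 837.33; Unit 5A 1,417.27; Unit 4A 552.89; Unit 3A 1,425.15.
At nearest $50: Unit 2A $1,250; Unit 1A $850; Unit 5A $1,400; Unit 4A $550; Unit 3A $1,450. Sum = $5,500.
No rounding difference to absorb.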